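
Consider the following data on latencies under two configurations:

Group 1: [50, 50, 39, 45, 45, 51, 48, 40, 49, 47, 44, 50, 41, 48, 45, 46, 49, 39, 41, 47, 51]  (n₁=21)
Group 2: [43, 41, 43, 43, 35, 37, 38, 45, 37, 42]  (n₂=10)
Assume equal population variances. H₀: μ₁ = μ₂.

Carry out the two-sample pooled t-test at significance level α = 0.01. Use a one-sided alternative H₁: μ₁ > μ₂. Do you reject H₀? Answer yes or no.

x̄₁=45.952, s₁=3.981, n₁=21
x̄₂=40.400, s₂=3.373, n₂=10
s_p² = [20·3.981² + 9·3.373²]/29 = 14.4604
SE = √(s_p²·(1/21+1/10)) = 1.4610
t = (45.952−40.400)/1.4610 = 3.8003
df = 29
p-value (one-sided, H₁ greater) = 0.00034
At α=0.01: p < α → reject H₀

reject H₀: yes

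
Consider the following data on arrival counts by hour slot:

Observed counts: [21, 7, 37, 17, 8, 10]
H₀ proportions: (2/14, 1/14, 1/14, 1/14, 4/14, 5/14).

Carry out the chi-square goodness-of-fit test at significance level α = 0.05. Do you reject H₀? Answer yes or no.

n = 100; E_i = n·p_i = [14.29, 7.14, 7.14, 7.14, 28.57, 35.71]
χ² = (21−14.29)²/14.29 + (7−7.14)²/7.14 + (37−7.14)²/7.14 + (17−7.14)²/7.14 + (8−28.57)²/28.57 + (10−35.71)²/35.71 = 174.8900
df = 5
p-value (upper-tail) = 0.00000
At α=0.05: p < α → reject H₀

reject H₀: yes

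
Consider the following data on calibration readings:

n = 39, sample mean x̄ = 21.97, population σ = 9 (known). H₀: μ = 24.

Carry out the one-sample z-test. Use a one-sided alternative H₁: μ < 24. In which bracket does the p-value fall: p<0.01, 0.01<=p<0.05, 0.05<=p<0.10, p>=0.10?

SE = σ/√n = 9/√39 = 1.4412
z = (x̄−μ₀)/SE = (21.97−24)/1.4412 = -1.4086
p-value (one-sided, H₁ less) = 0.07948
→ bracket: 0.05<=p<0.10

p-value bracket: 0.05<=p<0.10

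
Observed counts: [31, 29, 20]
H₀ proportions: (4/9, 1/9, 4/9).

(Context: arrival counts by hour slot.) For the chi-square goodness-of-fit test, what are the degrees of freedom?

df = k − 1 = 3 − 1 = 2

degrees of freedom = 2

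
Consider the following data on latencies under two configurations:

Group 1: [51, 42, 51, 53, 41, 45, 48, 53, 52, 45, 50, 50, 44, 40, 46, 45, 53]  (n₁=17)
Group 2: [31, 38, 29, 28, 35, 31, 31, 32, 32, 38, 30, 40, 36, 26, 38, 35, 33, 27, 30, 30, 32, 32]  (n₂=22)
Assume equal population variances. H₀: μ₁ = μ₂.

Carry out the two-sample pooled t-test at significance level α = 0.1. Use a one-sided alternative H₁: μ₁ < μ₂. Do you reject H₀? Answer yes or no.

x̄₁=47.588, s₁=4.403, n₁=17
x̄₂=32.455, s₂=3.801, n₂=22
s_p² = [16·4.403² + 21·3.801²]/37 = 16.5830
SE = √(s_p²·(1/17+1/22)) = 1.3150
t = (47.588−32.455)/1.3150 = 11.5084
df = 37
p-value (one-sided, H₁ less) = 1.00000
At α=0.1: p ≥ α → fail to reject H₀

reject H₀: no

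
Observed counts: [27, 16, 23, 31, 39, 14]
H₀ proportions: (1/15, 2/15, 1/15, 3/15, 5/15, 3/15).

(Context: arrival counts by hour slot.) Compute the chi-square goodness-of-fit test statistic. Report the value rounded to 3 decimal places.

test statistic = 57.587

n = 150; E_i = n·p_i = [10.00, 20.00, 10.00, 30.00, 50.00, 30.00]
χ² = (27−10.00)²/10.00 + (16−20.00)²/20.00 + (23−10.00)²/10.00 + (31−30.00)²/30.00 + (39−50.00)²/50.00 + (14−30.00)²/30.00 = 57.5867
df = 5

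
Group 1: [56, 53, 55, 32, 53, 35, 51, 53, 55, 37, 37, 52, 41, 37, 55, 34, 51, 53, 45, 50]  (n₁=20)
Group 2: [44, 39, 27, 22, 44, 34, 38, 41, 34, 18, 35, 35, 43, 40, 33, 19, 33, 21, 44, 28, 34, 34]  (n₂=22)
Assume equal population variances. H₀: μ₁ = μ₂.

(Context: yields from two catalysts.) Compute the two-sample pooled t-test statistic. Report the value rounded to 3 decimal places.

x̄₁=46.750, s₁=8.460, n₁=20
x̄₂=33.636, s₂=8.127, n₂=22
s_p² = [19·8.460² + 21·8.127²]/40 = 68.6710
SE = √(s_p²·(1/20+1/22)) = 2.5603
t = (46.750−33.636)/2.5603 = 5.1220
df = 40

test statistic = 5.122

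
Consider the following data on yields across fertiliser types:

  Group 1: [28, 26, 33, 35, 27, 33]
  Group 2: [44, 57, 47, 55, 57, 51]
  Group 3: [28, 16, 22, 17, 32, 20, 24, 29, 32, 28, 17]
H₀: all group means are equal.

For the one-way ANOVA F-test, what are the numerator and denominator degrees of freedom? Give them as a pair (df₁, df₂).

k = 3 groups, N = 23 total
df = (k−1, N−k) = (3−1, 23−3) = (2, 20)

degrees of freedom = [2, 20]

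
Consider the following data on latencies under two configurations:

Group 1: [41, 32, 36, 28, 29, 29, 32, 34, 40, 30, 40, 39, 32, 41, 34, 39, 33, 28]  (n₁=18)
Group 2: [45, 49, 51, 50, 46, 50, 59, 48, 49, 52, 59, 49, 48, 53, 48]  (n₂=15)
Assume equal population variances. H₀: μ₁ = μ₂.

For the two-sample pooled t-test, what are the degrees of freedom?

df = n₁ + n₂ − 2 = 18 + 15 − 2 = 31

degrees of freedom = 31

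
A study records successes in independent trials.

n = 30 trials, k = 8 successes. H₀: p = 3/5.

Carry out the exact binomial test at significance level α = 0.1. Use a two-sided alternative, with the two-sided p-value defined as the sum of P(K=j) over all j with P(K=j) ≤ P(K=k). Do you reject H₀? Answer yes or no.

reject H₀: yes

Exact binomial: n=30, k=8, p₀=3/5=0.6000
P(X=j) = C(n,j)·p₀^j·(1−p₀)^(n−j); p = Σ P(X=j) over j with P(X=j) ≤ P(X=8)
p-value (two-sided) = 0.00027
At α=0.1: p < α → reject H₀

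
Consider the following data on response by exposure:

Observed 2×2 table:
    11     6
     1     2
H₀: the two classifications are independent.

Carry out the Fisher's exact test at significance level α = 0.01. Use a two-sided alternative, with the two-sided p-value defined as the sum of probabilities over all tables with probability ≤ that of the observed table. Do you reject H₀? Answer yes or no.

Margins: r₁=17, r₂=3, c₁=12, c₂=8, n=20
p_obs = C(17,11)·C(3,1)/C(20,12); sum pmf over tables with pmf ≤ p_obs
p-value (two-sided) = 0.53684
At α=0.01: p ≥ α → fail to reject H₀

reject H₀: no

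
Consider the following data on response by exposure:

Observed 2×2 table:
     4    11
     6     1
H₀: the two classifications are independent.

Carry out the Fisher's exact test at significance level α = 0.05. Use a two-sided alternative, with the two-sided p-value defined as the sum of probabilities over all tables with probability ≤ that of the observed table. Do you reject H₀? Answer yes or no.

Margins: r₁=15, r₂=7, c₁=10, c₂=12, n=22
p_obs = C(15,4)·C(7,6)/C(22,10); sum pmf over tables with pmf ≤ p_obs
p-value (two-sided) = 0.02012
At α=0.05: p < α → reject H₀

reject H₀: yes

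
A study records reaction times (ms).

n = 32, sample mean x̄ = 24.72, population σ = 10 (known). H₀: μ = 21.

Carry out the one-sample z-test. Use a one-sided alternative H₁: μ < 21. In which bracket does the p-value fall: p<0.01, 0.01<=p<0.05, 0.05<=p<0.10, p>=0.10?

SE = σ/√n = 10/√32 = 1.7678
z = (x̄−μ₀)/SE = (24.72−21)/1.7678 = 2.1043
p-value (one-sided, H₁ less) = 0.98233
→ bracket: p>=0.10

p-value bracket: p>=0.10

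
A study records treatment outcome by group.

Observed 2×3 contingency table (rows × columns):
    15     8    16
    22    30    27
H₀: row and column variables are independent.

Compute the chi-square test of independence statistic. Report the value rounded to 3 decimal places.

Row totals [39, 79], col totals [37, 38, 43], n=118
χ² = (15−12.23)²/12.23 + (8−12.56)²/12.56 + (16−14.21)²/14.21 + (22−24.77)²/24.77 + (30−25.44)²/25.44 + (27−28.79)²/28.79 = 3.7463
df = 2

test statistic = 3.746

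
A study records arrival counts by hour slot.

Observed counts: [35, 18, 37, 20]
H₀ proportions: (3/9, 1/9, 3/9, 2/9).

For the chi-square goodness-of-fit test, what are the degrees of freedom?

df = k − 1 = 4 − 1 = 3

degrees of freedom = 3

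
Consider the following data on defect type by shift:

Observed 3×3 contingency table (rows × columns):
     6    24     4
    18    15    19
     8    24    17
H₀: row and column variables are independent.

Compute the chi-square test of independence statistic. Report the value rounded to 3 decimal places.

test statistic = 16.951

Row totals [34, 52, 49], col totals [32, 63, 40], n=135
χ² = (6−8.06)²/8.06 + (24−15.87)²/15.87 + (4−10.07)²/10.07 + (18−12.33)²/12.33 + (15−24.27)²/24.27 + (19−15.41)²/15.41 + (8−11.61)²/11.61 + (24−22.87)²/22.87 + (17−14.52)²/14.52 = 16.9513
df = 4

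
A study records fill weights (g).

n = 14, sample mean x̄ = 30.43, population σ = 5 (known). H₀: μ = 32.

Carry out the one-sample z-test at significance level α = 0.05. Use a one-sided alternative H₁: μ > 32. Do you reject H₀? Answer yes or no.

reject H₀: no

SE = σ/√n = 5/√14 = 1.3363
z = (x̄−μ₀)/SE = (30.43−32)/1.3363 = -1.1749
p-value (one-sided, H₁ greater) = 0.87998
At α=0.05: p ≥ α → fail to reject H₀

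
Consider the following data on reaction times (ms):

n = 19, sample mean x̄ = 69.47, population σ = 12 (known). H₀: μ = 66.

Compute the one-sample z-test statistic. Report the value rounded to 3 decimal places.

test statistic = 1.260

SE = σ/√n = 12/√19 = 2.7530
z = (x̄−μ₀)/SE = (69.47−66)/2.7530 = 1.2604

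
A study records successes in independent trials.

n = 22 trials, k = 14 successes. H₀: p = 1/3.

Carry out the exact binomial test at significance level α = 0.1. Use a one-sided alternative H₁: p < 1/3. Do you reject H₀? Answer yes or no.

Exact binomial: n=22, k=14, p₀=1/3=0.3333
P(X≤14) from Σ C(n,i)·p₀^i·(1−p₀)^(n−i)
p-value (one-sided, H₁ less) = 0.99912
At α=0.1: p ≥ α → fail to reject H₀

reject H₀: no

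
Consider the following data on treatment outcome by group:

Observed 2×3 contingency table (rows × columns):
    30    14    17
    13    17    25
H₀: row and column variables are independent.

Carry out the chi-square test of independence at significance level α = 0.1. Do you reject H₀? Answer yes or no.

reject H₀: yes

Row totals [61, 55], col totals [43, 31, 42], n=116
χ² = (30−22.61)²/22.61 + (14−16.30)²/16.30 + (17−22.09)²/22.09 + (13−20.39)²/20.39 + (17−14.70)²/14.70 + (25−19.91)²/19.91 = 8.2468
df = 2
p-value (upper-tail) = 0.01619
At α=0.1: p < α → reject H₀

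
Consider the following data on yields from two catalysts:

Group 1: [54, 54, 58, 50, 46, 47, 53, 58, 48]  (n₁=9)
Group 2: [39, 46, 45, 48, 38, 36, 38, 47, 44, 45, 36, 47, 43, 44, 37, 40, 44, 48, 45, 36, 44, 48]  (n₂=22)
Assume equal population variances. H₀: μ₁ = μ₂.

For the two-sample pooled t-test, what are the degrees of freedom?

df = n₁ + n₂ − 2 = 9 + 22 − 2 = 29

degrees of freedom = 29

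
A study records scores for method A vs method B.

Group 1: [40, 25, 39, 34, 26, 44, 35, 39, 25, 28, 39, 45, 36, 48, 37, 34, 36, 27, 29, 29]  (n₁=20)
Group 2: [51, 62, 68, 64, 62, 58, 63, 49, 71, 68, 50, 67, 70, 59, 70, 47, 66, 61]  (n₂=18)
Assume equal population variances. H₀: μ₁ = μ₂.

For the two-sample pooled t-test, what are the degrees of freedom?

df = n₁ + n₂ − 2 = 20 + 18 − 2 = 36

degrees of freedom = 36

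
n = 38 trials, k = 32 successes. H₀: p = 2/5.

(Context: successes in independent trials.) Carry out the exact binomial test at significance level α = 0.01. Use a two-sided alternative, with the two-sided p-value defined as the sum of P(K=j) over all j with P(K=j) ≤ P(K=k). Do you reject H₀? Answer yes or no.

Exact binomial: n=38, k=32, p₀=2/5=0.4000
P(X=j) = C(n,j)·p₀^j·(1−p₀)^(n−j); p = Σ P(X=j) over j with P(X=j) ≤ P(X=32)
p-value (two-sided) = 0.00000
At α=0.01: p < α → reject H₀

reject H₀: yes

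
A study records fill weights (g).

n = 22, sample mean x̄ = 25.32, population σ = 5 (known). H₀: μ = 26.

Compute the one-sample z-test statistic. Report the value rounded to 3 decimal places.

test statistic = -0.638

SE = σ/√n = 5/√22 = 1.0660
z = (x̄−μ₀)/SE = (25.32−26)/1.0660 = -0.6379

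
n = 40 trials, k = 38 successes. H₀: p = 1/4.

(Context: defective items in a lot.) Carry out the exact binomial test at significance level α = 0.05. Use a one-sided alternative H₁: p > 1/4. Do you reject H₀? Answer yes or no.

reject H₀: yes

Exact binomial: n=40, k=38, p₀=1/4=0.2500
P(X≥38) from Σ C(n,i)·p₀^i·(1−p₀)^(n−i)
p-value (one-sided, H₁ greater) = 0.00000
At α=0.05: p < α → reject H₀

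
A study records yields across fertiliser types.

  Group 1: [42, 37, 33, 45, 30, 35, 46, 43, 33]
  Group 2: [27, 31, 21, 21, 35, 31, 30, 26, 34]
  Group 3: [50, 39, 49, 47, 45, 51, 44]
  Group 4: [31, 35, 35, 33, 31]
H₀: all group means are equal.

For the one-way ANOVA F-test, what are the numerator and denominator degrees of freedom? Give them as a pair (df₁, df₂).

k = 4 groups, N = 30 total
df = (k−1, N−k) = (4−1, 30−4) = (3, 26)

degrees of freedom = [3, 26]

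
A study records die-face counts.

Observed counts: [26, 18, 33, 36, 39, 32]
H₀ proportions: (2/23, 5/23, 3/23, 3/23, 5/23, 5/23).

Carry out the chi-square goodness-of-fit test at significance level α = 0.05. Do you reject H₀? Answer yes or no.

n = 184; E_i = n·p_i = [16.00, 40.00, 24.00, 24.00, 40.00, 40.00]
χ² = (26−16.00)²/16.00 + (18−40.00)²/40.00 + (33−24.00)²/24.00 + (36−24.00)²/24.00 + (39−40.00)²/40.00 + (32−40.00)²/40.00 = 29.3500
df = 5
p-value (upper-tail) = 0.00002
At α=0.05: p < α → reject H₀

reject H₀: yes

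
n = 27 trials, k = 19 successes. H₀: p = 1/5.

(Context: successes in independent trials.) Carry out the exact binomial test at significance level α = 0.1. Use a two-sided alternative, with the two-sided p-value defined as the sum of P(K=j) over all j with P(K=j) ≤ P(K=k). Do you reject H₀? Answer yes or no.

reject H₀: yes

Exact binomial: n=27, k=19, p₀=1/5=0.2000
P(X=j) = C(n,j)·p₀^j·(1−p₀)^(n−j); p = Σ P(X=j) over j with P(X=j) ≤ P(X=19)
p-value (two-sided) = 0.00000
At α=0.1: p < α → reject H₀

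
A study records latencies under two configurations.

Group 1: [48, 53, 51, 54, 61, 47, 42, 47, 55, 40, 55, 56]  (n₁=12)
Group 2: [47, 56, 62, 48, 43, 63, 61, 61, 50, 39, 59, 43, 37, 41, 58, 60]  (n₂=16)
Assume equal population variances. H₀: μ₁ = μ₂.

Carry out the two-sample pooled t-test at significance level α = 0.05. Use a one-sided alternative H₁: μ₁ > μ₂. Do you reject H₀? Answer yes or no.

x̄₁=50.750, s₁=6.122, n₁=12
x̄₂=51.750, s₂=9.198, n₂=16
s_p² = [11·6.122² + 15·9.198²]/26 = 64.6635
SE = √(s_p²·(1/12+1/16)) = 3.0708
t = (50.750−51.750)/3.0708 = -0.3256
df = 26
p-value (one-sided, H₁ greater) = 0.62635
At α=0.05: p ≥ α → fail to reject H₀

reject H₀: no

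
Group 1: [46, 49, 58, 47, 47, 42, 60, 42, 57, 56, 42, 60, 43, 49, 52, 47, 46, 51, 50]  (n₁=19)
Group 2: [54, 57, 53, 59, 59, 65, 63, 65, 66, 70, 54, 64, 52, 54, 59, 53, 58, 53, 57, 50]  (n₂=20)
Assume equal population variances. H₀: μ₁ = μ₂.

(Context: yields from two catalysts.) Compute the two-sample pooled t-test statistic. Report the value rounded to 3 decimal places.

test statistic = -4.604

x̄₁=49.684, s₁=6.028, n₁=19
x̄₂=58.250, s₂=5.590, n₂=20
s_p² = [18·6.028² + 19·5.590²]/37 = 33.7258
SE = √(s_p²·(1/19+1/20)) = 1.8605
t = (49.684−58.250)/1.8605 = -4.6041
df = 37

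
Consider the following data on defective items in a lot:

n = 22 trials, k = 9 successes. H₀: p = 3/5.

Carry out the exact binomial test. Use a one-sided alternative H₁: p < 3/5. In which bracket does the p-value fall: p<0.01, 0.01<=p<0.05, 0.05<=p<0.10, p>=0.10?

Exact binomial: n=22, k=9, p₀=3/5=0.6000
P(X≤9) from Σ C(n,i)·p₀^i·(1−p₀)^(n−i)
p-value (one-sided, H₁ less) = 0.05511
→ bracket: 0.05<=p<0.10

p-value bracket: 0.05<=p<0.10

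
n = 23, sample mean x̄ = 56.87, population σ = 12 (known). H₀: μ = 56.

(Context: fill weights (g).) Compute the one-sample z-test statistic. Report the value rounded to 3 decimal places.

test statistic = 0.348

SE = σ/√n = 12/√23 = 2.5022
z = (x̄−μ₀)/SE = (56.87−56)/2.5022 = 0.3477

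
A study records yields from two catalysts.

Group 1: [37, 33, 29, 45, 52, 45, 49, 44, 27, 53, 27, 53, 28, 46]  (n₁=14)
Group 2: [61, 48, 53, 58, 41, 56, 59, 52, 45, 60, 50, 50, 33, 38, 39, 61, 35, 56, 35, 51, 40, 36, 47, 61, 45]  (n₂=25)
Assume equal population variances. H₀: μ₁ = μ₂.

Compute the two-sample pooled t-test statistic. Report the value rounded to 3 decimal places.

test statistic = -2.448

x̄₁=40.571, s₁=10.082, n₁=14
x̄₂=48.400, s₂=9.296, n₂=25
s_p² = [13·10.082² + 24·9.296²]/37 = 91.7683
SE = √(s_p²·(1/14+1/25)) = 3.1978
t = (40.571−48.400)/3.1978 = -2.4481
df = 37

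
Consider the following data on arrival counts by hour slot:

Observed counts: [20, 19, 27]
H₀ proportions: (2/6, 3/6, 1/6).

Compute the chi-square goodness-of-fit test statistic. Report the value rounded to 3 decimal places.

n = 66; E_i = n·p_i = [22.00, 33.00, 11.00]
χ² = (20−22.00)²/22.00 + (19−33.00)²/33.00 + (27−11.00)²/11.00 = 29.3939
df = 2

test statistic = 29.394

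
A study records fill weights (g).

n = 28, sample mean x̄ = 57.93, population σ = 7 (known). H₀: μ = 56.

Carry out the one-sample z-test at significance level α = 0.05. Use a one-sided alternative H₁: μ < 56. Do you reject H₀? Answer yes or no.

reject H₀: no

SE = σ/√n = 7/√28 = 1.3229
z = (x̄−μ₀)/SE = (57.93−56)/1.3229 = 1.4589
p-value (one-sided, H₁ less) = 0.92771
At α=0.05: p ≥ α → fail to reject H₀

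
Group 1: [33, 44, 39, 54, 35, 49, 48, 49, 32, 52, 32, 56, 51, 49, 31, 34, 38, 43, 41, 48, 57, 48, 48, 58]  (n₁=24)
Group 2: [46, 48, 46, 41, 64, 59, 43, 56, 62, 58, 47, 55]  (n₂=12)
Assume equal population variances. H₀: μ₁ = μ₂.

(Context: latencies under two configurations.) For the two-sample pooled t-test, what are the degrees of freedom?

df = n₁ + n₂ − 2 = 24 + 12 − 2 = 34

degrees of freedom = 34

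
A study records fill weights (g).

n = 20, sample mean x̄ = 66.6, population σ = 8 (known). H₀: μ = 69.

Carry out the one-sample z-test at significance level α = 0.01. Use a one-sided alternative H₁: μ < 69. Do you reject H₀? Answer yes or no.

reject H₀: no

SE = σ/√n = 8/√20 = 1.7889
z = (x̄−μ₀)/SE = (66.6−69)/1.7889 = -1.3416
p-value (one-sided, H₁ less) = 0.08986
At α=0.01: p ≥ α → fail to reject H₀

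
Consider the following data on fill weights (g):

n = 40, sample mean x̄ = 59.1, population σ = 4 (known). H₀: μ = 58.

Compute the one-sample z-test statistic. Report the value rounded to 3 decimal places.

SE = σ/√n = 4/√40 = 0.6325
z = (x̄−μ₀)/SE = (59.1−58)/0.6325 = 1.7393

test statistic = 1.739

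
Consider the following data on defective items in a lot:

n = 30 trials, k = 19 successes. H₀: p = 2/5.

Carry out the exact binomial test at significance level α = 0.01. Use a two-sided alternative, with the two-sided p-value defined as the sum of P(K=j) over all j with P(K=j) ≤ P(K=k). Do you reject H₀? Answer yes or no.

reject H₀: no

Exact binomial: n=30, k=19, p₀=2/5=0.4000
P(X=j) = C(n,j)·p₀^j·(1−p₀)^(n−j); p = Σ P(X=j) over j with P(X=j) ≤ P(X=19)
p-value (two-sided) = 0.01396
At α=0.01: p ≥ α → fail to reject H₀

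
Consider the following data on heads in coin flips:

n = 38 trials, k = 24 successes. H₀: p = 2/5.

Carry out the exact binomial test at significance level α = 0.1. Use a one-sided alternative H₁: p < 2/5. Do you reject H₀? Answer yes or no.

reject H₀: no

Exact binomial: n=38, k=24, p₀=2/5=0.4000
P(X≤24) from Σ C(n,i)·p₀^i·(1−p₀)^(n−i)
p-value (one-sided, H₁ less) = 0.99883
At α=0.1: p ≥ α → fail to reject H₀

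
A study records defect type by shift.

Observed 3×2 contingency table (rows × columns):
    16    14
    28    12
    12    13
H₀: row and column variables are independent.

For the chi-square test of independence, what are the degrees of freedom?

df = (r−1)(c−1) = (3−1)·(2−1) = 2

degrees of freedom = 2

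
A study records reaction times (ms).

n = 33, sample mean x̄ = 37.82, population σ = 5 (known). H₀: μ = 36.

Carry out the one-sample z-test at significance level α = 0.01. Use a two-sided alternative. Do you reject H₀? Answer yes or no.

SE = σ/√n = 5/√33 = 0.8704
z = (x̄−μ₀)/SE = (37.82−36)/0.8704 = 2.0910
p-value (two-sided) = 0.03653
At α=0.01: p ≥ α → fail to reject H₀

reject H₀: no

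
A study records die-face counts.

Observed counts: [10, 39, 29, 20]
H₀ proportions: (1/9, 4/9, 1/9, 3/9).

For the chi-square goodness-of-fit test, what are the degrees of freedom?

df = k − 1 = 4 − 1 = 3

degrees of freedom = 3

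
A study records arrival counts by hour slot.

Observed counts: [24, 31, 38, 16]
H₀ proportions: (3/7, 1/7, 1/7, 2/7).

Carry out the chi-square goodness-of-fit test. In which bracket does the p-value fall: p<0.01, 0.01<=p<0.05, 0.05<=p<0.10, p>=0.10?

p-value bracket: p<0.01

n = 109; E_i = n·p_i = [46.71, 15.57, 15.57, 31.14]
χ² = (24−46.71)²/46.71 + (31−15.57)²/15.57 + (38−15.57)²/15.57 + (16−31.14)²/31.14 = 66.0000
df = 3
p-value (upper-tail) = 0.00000
→ bracket: p<0.01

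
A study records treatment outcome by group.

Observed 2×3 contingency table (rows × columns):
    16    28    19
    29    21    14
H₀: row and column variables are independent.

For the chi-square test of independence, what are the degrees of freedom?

degrees of freedom = 2

df = (r−1)(c−1) = (2−1)·(3−1) = 2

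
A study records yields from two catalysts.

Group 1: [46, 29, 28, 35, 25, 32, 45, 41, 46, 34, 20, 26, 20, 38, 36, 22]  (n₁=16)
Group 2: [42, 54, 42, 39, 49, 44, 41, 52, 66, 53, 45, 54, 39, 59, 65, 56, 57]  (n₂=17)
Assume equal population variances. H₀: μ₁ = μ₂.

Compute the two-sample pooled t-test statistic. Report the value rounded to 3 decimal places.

test statistic = -5.784

x̄₁=32.688, s₁=8.935, n₁=16
x̄₂=50.412, s₂=8.668, n₂=17
s_p² = [15·8.935² + 16·8.668²]/31 = 77.4050
SE = √(s_p²·(1/16+1/17)) = 3.0645
t = (32.688−50.412)/3.0645 = -5.7838
df = 31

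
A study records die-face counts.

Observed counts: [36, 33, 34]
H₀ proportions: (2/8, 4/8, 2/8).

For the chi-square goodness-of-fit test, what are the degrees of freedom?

df = k − 1 = 3 − 1 = 2

degrees of freedom = 2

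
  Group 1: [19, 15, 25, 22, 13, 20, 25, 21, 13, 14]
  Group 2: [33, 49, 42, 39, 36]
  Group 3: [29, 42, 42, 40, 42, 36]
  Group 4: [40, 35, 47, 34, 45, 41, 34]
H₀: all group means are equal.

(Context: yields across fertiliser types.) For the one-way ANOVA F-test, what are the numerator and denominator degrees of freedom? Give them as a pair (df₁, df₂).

degrees of freedom = [3, 24]

k = 4 groups, N = 28 total
df = (k−1, N−k) = (4−1, 28−4) = (3, 24)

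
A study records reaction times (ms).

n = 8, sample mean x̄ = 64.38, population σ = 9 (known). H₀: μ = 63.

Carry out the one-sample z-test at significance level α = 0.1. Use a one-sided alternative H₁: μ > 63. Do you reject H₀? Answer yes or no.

reject H₀: no

SE = σ/√n = 9/√8 = 3.1820
z = (x̄−μ₀)/SE = (64.38−63)/3.1820 = 0.4337
p-value (one-sided, H₁ greater) = 0.33226
At α=0.1: p ≥ α → fail to reject H₀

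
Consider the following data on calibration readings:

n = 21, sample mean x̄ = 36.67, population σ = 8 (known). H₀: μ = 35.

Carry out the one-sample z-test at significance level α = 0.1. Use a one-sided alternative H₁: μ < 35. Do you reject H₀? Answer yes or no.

SE = σ/√n = 8/√21 = 1.7457
z = (x̄−μ₀)/SE = (36.67−35)/1.7457 = 0.9566
p-value (one-sided, H₁ less) = 0.83062
At α=0.1: p ≥ α → fail to reject H₀

reject H₀: no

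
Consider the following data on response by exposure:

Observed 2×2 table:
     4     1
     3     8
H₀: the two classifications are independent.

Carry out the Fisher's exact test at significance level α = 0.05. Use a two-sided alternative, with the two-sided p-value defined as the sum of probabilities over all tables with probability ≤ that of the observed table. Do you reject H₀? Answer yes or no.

reject H₀: no

Margins: r₁=5, r₂=11, c₁=7, c₂=9, n=16
p_obs = C(5,4)·C(11,3)/C(16,7); sum pmf over tables with pmf ≤ p_obs
p-value (two-sided) = 0.10577
At α=0.05: p ≥ α → fail to reject H₀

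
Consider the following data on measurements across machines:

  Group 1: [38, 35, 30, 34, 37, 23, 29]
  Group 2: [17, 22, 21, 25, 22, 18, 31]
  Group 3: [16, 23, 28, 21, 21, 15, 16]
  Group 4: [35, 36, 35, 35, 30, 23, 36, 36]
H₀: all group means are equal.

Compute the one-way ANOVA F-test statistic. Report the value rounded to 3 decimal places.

Group means [32.29, 22.29, 20.00, 33.25], grand mean 27.172
SSB = Σnᵢ(x̄ᵢ−x̄)² = 1005.781; SSW = ΣΣ(x−x̄ᵢ)² = 578.357
MSB = 1005.781/3 = 335.2603; MSW = 578.357/25 = 23.1343
F = MSB/MSW = 14.4919
df = (3, 25)

test statistic = 14.492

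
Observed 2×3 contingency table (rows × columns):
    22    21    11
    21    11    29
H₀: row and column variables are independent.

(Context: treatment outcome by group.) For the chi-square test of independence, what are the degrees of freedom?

df = (r−1)(c−1) = (2−1)·(3−1) = 2

degrees of freedom = 2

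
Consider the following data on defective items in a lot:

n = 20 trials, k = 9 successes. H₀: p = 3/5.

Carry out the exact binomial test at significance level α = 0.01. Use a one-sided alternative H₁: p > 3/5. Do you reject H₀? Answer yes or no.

reject H₀: no

Exact binomial: n=20, k=9, p₀=3/5=0.6000
P(X≥9) from Σ C(n,i)·p₀^i·(1−p₀)^(n−i)
p-value (one-sided, H₁ greater) = 0.94347
At α=0.01: p ≥ α → fail to reject H₀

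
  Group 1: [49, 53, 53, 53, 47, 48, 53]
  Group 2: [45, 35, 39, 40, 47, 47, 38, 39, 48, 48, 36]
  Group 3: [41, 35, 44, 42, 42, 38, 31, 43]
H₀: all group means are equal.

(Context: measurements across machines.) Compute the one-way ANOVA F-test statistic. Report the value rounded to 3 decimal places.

Group means [50.86, 42.00, 39.50], grand mean 43.615
SSB = Σnᵢ(x̄ᵢ−x̄)² = 531.297; SSW = ΣΣ(x−x̄ᵢ)² = 440.857
MSB = 531.297/2 = 265.6484; MSW = 440.857/23 = 19.1677
F = MSB/MSW = 13.8592
df = (2, 23)

test statistic = 13.859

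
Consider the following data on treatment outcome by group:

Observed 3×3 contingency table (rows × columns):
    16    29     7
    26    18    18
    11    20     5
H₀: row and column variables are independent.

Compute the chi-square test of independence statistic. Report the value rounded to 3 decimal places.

test statistic = 11.400

Row totals [52, 62, 36], col totals [53, 67, 30], n=150
χ² = (16−18.37)²/18.37 + (29−23.23)²/23.23 + (7−10.40)²/10.40 + (26−21.91)²/21.91 + (18−27.69)²/27.69 + (18−12.40)²/12.40 + (11−12.72)²/12.72 + (20−16.08)²/16.08 + (5−7.20)²/7.20 = 11.4004
df = 4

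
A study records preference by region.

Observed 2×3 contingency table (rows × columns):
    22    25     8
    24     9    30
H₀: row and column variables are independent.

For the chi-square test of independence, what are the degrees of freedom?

degrees of freedom = 2

df = (r−1)(c−1) = (2−1)·(3−1) = 2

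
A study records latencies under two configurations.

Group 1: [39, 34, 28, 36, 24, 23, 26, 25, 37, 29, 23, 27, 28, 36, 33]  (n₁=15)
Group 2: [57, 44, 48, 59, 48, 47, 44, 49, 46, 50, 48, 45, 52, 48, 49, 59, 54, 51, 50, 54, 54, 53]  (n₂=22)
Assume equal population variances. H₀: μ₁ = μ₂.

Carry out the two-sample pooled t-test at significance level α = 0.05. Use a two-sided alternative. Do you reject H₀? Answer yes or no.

x̄₁=29.867, s₁=5.475, n₁=15
x̄₂=50.409, s₂=4.415, n₂=22
s_p² = [14·5.475² + 21·4.415²]/35 = 23.6872
SE = √(s_p²·(1/15+1/22)) = 1.6297
t = (29.867−50.409)/1.6297 = -12.6052
df = 35
p-value (two-sided) = 0.00000
At α=0.05: p < α → reject H₀

reject H₀: yes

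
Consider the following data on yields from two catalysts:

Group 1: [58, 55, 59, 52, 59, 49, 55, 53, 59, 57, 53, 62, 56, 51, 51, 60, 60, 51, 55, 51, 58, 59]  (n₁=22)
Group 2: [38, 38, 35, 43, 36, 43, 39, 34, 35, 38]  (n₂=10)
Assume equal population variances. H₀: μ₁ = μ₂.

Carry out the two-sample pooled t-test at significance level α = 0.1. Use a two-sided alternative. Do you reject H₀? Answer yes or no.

x̄₁=55.591, s₁=3.750, n₁=22
x̄₂=37.900, s₂=3.143, n₂=10
s_p² = [21·3.750² + 9·3.143²]/30 = 12.8073
SE = √(s_p²·(1/22+1/10)) = 1.3649
t = (55.591−37.900)/1.3649 = 12.9616
df = 30
p-value (two-sided) = 0.00000
At α=0.1: p < α → reject H₀

reject H₀: yes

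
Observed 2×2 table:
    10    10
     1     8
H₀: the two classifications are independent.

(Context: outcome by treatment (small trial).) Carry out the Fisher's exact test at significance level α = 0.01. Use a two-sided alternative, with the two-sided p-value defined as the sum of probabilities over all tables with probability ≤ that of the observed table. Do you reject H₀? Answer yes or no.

Margins: r₁=20, r₂=9, c₁=11, c₂=18, n=29
p_obs = C(20,10)·C(9,1)/C(29,11); sum pmf over tables with pmf ≤ p_obs
p-value (two-sided) = 0.09590
At α=0.01: p ≥ α → fail to reject H₀

reject H₀: no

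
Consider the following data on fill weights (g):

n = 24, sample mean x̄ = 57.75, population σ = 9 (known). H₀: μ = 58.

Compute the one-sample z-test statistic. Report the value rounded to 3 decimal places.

test statistic = -0.136

SE = σ/√n = 9/√24 = 1.8371
z = (x̄−μ₀)/SE = (57.75−58)/1.8371 = -0.1361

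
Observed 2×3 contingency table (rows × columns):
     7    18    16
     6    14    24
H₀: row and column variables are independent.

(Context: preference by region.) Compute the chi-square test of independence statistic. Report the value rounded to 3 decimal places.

test statistic = 2.074

Row totals [41, 44], col totals [13, 32, 40], n=85
χ² = (7−6.27)²/6.27 + (18−15.44)²/15.44 + (16−19.29)²/19.29 + (6−6.73)²/6.73 + (14−16.56)²/16.56 + (24−20.71)²/20.71 = 2.0736
df = 2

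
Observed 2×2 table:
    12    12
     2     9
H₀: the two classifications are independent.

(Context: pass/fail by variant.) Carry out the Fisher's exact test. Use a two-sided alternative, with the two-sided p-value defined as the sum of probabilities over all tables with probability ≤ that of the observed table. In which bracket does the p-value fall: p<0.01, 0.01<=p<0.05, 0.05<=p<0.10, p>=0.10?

Margins: r₁=24, r₂=11, c₁=14, c₂=21, n=35
p_obs = C(24,12)·C(11,2)/C(35,14); sum pmf over tables with pmf ≤ p_obs
p-value (two-sided) = 0.13665
→ bracket: p>=0.10

p-value bracket: p>=0.10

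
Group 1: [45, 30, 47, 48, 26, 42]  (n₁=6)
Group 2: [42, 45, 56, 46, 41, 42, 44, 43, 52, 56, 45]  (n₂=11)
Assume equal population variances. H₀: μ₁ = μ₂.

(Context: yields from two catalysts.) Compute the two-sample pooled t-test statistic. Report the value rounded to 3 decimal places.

x̄₁=39.667, s₁=9.352, n₁=6
x̄₂=46.545, s₂=5.520, n₂=11
s_p² = [5·9.352² + 10·5.520²]/15 = 49.4707
SE = √(s_p²·(1/6+1/11)) = 3.5697
t = (39.667−46.545)/3.5697 = -1.9270
df = 15

test statistic = -1.927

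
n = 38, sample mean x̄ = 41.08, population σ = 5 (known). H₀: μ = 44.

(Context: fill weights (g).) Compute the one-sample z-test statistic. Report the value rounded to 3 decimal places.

test statistic = -3.600

SE = σ/√n = 5/√38 = 0.8111
z = (x̄−μ₀)/SE = (41.08−44)/0.8111 = -3.6000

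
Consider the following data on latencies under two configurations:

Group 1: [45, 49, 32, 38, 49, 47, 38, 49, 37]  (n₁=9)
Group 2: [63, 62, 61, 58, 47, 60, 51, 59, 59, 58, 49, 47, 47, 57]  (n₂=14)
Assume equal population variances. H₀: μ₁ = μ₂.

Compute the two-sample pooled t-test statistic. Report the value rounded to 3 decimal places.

x̄₁=42.667, s₁=6.461, n₁=9
x̄₂=55.571, s₂=5.996, n₂=14
s_p² = [8·6.461² + 13·5.996²]/21 = 38.1633
SE = √(s_p²·(1/9+1/14)) = 2.6394
t = (42.667−55.571)/2.6394 = -4.8893
df = 21

test statistic = -4.889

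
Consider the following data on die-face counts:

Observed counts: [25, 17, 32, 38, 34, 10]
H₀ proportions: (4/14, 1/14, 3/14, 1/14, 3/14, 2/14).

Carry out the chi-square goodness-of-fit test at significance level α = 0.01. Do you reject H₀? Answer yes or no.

n = 156; E_i = n·p_i = [44.57, 11.14, 33.43, 11.14, 33.43, 22.29]
χ² = (25−44.57)²/44.57 + (17−11.14)²/11.14 + (32−33.43)²/33.43 + (38−11.14)²/11.14 + (34−33.43)²/33.43 + (10−22.29)²/22.29 = 83.2489
df = 5
p-value (upper-tail) = 0.00000
At α=0.01: p < α → reject H₀

reject H₀: yes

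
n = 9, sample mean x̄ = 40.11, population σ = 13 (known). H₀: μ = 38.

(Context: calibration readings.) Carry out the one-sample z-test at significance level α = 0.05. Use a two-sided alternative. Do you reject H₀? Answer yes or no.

reject H₀: no

SE = σ/√n = 13/√9 = 4.3333
z = (x̄−μ₀)/SE = (40.11−38)/4.3333 = 0.4869
p-value (two-sided) = 0.62631
At α=0.05: p ≥ α → fail to reject H₀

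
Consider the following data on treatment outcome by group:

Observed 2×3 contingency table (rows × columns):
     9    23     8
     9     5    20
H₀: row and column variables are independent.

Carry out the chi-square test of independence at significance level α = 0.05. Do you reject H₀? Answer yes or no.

Row totals [40, 34], col totals [18, 28, 28], n=74
χ² = (9−9.73)²/9.73 + (23−15.14)²/15.14 + (8−15.14)²/15.14 + (9−8.27)²/8.27 + (5−12.86)²/12.86 + (20−12.86)²/12.86 = 16.3352
df = 2
p-value (upper-tail) = 0.00028
At α=0.05: p < α → reject H₀

reject H₀: yes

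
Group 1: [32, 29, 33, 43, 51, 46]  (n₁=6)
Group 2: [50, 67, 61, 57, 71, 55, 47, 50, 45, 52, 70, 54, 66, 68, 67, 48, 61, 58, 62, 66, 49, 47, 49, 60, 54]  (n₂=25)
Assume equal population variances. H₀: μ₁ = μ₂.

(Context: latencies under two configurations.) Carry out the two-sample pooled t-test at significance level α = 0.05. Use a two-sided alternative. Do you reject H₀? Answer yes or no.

x̄₁=39.000, s₁=8.877, n₁=6
x̄₂=57.360, s₂=8.190, n₂=25
s_p² = [5·8.877² + 24·8.190²]/29 = 69.0952
SE = √(s_p²·(1/6+1/25)) = 3.7788
t = (39.000−57.360)/3.7788 = -4.8586
df = 29
p-value (two-sided) = 0.00004
At α=0.05: p < α → reject H₀

reject H₀: yes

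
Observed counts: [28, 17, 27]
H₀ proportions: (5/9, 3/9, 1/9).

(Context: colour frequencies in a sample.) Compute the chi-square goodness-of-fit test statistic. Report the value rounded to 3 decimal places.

test statistic = 50.767

n = 72; E_i = n·p_i = [40.00, 24.00, 8.00]
χ² = (28−40.00)²/40.00 + (17−24.00)²/24.00 + (27−8.00)²/8.00 = 50.7667
df = 2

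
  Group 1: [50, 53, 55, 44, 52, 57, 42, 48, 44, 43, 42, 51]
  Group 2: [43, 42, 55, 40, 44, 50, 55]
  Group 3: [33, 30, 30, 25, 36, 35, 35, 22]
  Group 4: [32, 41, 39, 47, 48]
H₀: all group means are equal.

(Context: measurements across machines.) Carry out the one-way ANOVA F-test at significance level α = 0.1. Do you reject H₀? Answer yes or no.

reject H₀: yes

Group means [48.42, 47.00, 30.75, 41.40], grand mean 42.594
SSB = Σnᵢ(x̄ᵢ−x̄)² = 1672.102; SSW = ΣΣ(x−x̄ᵢ)² = 895.617
MSB = 1672.102/3 = 557.3674; MSW = 895.617/28 = 31.9863
F = MSB/MSW = 17.4252
df = (3, 28)
p-value (upper-tail) = 0.00000
At α=0.1: p < α → reject H₀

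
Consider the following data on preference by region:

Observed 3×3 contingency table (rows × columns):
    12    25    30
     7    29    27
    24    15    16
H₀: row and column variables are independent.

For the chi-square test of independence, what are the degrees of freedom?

df = (r−1)(c−1) = (3−1)·(3−1) = 4

degrees of freedom = 4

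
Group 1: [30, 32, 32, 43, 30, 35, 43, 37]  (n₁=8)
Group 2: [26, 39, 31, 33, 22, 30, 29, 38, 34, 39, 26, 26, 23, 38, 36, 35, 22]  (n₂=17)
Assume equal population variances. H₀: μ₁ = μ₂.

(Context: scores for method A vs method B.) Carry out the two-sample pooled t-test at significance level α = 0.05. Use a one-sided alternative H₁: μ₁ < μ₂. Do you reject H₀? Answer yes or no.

reject H₀: no

x̄₁=35.250, s₁=5.339, n₁=8
x̄₂=31.000, s₂=6.052, n₂=17
s_p² = [7·5.339² + 16·6.052²]/23 = 34.1522
SE = √(s_p²·(1/8+1/17)) = 2.5056
t = (35.250−31.000)/2.5056 = 1.6962
df = 23
p-value (one-sided, H₁ less) = 0.94833
At α=0.05: p ≥ α → fail to reject H₀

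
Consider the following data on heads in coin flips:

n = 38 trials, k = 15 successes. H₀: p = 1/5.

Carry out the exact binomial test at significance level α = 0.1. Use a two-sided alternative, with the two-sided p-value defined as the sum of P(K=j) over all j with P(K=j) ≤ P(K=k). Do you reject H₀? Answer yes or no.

reject H₀: yes

Exact binomial: n=38, k=15, p₀=1/5=0.2000
P(X=j) = C(n,j)·p₀^j·(1−p₀)^(n−j); p = Σ P(X=j) over j with P(X=j) ≤ P(X=15)
p-value (two-sided) = 0.00673
At α=0.1: p < α → reject H₀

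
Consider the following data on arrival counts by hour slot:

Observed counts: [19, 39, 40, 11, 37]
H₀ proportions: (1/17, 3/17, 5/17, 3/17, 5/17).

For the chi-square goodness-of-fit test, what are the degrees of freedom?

degrees of freedom = 4

df = k − 1 = 5 − 1 = 4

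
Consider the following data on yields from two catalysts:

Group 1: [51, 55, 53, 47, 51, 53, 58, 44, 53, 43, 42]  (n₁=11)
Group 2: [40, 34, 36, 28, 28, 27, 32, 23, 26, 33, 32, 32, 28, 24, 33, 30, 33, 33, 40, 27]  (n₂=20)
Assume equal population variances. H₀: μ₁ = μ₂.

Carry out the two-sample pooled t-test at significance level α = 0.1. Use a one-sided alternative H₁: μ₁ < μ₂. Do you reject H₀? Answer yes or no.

reject H₀: no

x̄₁=50.000, s₁=5.254, n₁=11
x̄₂=30.950, s₂=4.662, n₂=20
s_p² = [10·5.254² + 19·4.662²]/29 = 23.7569
SE = √(s_p²·(1/11+1/20)) = 1.8296
t = (50.000−30.950)/1.8296 = 10.4119
df = 29
p-value (one-sided, H₁ less) = 1.00000
At α=0.1: p ≥ α → fail to reject H₀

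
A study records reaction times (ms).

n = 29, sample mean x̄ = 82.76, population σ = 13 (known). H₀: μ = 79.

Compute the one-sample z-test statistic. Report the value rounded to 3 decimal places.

test statistic = 1.558

SE = σ/√n = 13/√29 = 2.4140
z = (x̄−μ₀)/SE = (82.76−79)/2.4140 = 1.5576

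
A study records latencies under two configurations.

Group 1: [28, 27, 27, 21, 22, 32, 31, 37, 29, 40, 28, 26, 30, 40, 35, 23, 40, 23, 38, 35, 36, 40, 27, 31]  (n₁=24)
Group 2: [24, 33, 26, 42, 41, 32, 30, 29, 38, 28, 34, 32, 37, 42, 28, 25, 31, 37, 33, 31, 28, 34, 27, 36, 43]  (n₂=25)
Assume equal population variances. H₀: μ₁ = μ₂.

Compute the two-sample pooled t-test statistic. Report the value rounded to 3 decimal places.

test statistic = -1.052

x̄₁=31.083, s₁=6.157, n₁=24
x̄₂=32.840, s₂=5.528, n₂=25
s_p² = [23·6.157² + 24·5.528²]/47 = 34.1530
SE = √(s_p²·(1/24+1/25)) = 1.6701
t = (31.083−32.840)/1.6701 = -1.0518
df = 47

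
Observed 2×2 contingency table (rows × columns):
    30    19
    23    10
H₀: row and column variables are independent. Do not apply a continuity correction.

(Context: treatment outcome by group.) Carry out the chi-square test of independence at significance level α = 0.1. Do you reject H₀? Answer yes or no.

Row totals [49, 33], col totals [53, 29], n=82
χ² = (30−31.67)²/31.67 + (19−17.33)²/17.33 + (23−21.33)²/21.33 + (10−11.67)²/11.67 = 0.6193
df = 1
p-value (upper-tail) = 0.43132
At α=0.1: p ≥ α → fail to reject H₀

reject H₀: no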